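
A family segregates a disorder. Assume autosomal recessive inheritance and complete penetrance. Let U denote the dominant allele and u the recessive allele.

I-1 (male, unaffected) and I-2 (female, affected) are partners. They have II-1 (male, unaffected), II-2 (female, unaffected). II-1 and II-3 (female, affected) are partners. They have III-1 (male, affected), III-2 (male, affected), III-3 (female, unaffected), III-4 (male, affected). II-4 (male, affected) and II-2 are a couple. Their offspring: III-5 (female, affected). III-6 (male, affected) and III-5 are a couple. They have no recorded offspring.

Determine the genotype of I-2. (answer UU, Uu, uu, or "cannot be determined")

I-2 is affected, so I-2 is uu.

uu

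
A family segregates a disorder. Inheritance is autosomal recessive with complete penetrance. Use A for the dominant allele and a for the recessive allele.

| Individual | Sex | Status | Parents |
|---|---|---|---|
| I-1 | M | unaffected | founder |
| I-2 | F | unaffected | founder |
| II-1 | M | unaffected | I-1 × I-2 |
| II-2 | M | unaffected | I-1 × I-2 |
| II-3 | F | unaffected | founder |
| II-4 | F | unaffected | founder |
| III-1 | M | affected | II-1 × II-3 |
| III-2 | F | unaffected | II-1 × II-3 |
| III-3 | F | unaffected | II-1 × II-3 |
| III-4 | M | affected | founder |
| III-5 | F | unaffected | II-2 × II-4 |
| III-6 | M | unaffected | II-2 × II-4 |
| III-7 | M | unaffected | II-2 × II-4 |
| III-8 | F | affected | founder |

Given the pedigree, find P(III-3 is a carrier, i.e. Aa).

2/3

II-1 is unaffected so carries A and passed a to III-1 (aa), so II-1 is Aa.
II-3 is unaffected so carries A and passed a to III-1 (aa), so II-3 is Aa.
Their cross gives offspring ratios 1/4 AA : 1/2 Aa : 1/4 aa. Conditioning on III-3 being unaffected, P(Aa) = 1/2 / 3/4 = 2/3.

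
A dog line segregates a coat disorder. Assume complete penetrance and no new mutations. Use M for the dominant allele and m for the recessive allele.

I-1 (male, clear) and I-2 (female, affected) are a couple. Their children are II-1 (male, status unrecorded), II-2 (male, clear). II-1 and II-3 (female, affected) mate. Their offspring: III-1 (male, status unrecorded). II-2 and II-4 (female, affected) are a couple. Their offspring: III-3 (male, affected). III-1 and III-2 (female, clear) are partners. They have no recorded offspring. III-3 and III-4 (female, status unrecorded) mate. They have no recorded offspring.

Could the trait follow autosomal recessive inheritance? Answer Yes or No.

A consistent assignment under autosomal recessive exists: I-1 MM, I-2 mm, II-1 Mm, II-2 Mm, II-3 mm, II-4 mm, III-1 Mm, III-2 MM, III-3 mm, III-4 MM.
In this assignment every recorded phenotype matches its genotype and every non-founder's genotype is obtainable from its parents' genotypes, so the pedigree is consistent.

Yes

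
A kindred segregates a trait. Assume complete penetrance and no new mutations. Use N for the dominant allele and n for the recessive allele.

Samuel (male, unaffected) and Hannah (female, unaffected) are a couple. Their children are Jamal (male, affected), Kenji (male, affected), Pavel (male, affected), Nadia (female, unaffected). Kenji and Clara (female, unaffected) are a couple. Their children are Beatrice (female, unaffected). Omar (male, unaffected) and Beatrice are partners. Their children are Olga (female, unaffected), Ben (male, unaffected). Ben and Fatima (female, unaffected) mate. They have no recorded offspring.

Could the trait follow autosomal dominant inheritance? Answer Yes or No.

Under autosomal dominant, Jamal (affected, male) cannot arise from Samuel (unaffected) × Hannah (unaffected).

No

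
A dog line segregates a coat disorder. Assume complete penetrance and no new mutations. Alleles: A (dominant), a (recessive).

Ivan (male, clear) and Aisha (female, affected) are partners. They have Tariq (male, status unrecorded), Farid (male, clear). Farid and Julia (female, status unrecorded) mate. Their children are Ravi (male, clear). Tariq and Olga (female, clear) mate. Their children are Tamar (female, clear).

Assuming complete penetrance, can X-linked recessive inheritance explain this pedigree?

No

Under X-linked recessive, Farid (clear, male) cannot arise from Ivan (clear) × Aisha (affected).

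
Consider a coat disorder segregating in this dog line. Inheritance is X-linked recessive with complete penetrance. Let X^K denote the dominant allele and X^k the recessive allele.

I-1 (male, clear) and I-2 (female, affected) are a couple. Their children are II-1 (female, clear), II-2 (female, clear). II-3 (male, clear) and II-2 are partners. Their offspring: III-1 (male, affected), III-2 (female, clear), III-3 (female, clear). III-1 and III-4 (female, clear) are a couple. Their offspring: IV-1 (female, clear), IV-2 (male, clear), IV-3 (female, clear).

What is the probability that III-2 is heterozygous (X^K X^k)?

1/2

II-3 is clear, so II-3 is X^K Y.
II-2 is clear so carries K and received k from I-2 (X^k X^k), so II-2 is X^K X^k.
Their cross gives offspring ratios 1/2 X^K X^K : 1/2 X^K X^k. Conditioning on III-2 being clear, P(X^K X^k) = 1/2 / 1 = 1/2.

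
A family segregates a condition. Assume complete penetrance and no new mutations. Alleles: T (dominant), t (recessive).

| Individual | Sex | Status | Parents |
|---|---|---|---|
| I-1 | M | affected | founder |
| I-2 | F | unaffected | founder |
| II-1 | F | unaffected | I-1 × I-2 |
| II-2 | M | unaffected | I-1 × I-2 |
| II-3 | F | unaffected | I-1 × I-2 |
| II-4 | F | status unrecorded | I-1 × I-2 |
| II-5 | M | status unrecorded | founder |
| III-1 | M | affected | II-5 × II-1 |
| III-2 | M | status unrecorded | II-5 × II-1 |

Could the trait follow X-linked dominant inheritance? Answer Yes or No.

No

Under X-linked dominant, II-1 (unaffected, female) cannot arise from I-1 (affected) × I-2 (unaffected).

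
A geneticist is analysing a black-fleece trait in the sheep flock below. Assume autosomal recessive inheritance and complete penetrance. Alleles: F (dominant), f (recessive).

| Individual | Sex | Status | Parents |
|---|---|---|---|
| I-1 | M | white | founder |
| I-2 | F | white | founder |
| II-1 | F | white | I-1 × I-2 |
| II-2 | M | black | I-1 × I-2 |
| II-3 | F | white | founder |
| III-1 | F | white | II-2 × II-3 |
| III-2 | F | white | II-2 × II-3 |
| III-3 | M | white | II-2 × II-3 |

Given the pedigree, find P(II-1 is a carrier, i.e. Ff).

2/3

I-1 is white so carries F and passed f to II-2 (ff), so I-1 is Ff.
I-2 is white so carries F and passed f to II-2 (ff), so I-2 is Ff.
Their cross gives offspring ratios 1/4 FF : 1/2 Ff : 1/4 ff. Conditioning on II-1 being white, P(Ff) = 1/2 / 3/4 = 2/3.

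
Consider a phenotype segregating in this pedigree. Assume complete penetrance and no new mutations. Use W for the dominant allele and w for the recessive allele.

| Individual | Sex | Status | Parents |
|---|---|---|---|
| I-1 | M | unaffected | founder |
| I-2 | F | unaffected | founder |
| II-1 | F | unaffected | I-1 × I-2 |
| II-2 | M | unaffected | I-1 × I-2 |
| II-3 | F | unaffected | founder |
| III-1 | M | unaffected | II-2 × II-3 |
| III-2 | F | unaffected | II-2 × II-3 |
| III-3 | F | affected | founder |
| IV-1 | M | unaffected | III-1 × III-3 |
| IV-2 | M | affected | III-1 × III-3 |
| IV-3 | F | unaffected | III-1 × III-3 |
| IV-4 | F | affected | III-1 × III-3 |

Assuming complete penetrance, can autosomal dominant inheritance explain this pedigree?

A consistent assignment under autosomal dominant exists: I-1 ww, I-2 ww, II-1 ww, II-2 ww, II-3 ww, III-1 ww, III-2 ww, III-3 Ww, IV-1 ww, IV-2 Ww, IV-3 ww, IV-4 Ww.
In this assignment every recorded phenotype matches its genotype and every non-founder's genotype is obtainable from its parents' genotypes, so the pedigree is consistent.

Yes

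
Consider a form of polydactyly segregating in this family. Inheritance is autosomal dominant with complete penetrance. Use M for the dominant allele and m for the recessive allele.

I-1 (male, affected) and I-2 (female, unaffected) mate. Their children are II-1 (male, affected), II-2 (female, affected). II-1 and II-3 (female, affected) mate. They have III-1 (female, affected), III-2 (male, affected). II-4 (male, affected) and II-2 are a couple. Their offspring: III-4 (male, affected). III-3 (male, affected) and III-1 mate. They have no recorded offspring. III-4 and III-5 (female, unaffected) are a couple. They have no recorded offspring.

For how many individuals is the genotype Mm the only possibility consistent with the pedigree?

Obligate heterozygotes: II-1 is affected so carries M and received m from I-2 (mm), so II-1 is Mm; II-2 is affected so carries M and received m from I-2 (mm), so II-2 is Mm.
Every other individual is either homozygous by phenotype or has at least one consistent homozygous assignment, so the count is 2.

2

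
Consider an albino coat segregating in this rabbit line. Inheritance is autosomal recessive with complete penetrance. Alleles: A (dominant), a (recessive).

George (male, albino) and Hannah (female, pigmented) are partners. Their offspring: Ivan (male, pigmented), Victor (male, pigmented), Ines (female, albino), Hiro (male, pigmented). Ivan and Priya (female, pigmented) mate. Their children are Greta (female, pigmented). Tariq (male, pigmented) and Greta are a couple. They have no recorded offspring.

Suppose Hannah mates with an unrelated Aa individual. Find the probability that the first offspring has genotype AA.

1/4

Hannah is pigmented so carries A and passed a to Ines (aa), so Hannah is Aa.
The cross gives 1/4 AA : 1/2 Aa : 1/4 aa, so P(offspring has genotype AA) = 1/4.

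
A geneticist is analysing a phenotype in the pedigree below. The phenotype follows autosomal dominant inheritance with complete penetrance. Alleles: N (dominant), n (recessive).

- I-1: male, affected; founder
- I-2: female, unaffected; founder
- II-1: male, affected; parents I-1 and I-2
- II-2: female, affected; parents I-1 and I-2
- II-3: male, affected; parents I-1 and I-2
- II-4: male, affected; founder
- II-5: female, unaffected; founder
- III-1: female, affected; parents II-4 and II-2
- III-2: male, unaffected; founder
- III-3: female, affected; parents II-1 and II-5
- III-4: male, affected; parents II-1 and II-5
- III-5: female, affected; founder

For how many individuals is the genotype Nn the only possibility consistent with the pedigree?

Obligate heterozygotes: II-1 is affected so carries N and received n from I-2 (nn), so II-1 is Nn; II-2 is affected so carries N and received n from I-2 (nn), so II-2 is Nn; II-3 is affected so carries N and received n from I-2 (nn), so II-3 is Nn; III-3 is affected so carries N and received n from II-5 (nn), so III-3 is Nn; III-4 is affected so carries N and received n from II-5 (nn), so III-4 is Nn.
Every other individual is either homozygous by phenotype or has at least one consistent homozygous assignment, so the count is 5.

5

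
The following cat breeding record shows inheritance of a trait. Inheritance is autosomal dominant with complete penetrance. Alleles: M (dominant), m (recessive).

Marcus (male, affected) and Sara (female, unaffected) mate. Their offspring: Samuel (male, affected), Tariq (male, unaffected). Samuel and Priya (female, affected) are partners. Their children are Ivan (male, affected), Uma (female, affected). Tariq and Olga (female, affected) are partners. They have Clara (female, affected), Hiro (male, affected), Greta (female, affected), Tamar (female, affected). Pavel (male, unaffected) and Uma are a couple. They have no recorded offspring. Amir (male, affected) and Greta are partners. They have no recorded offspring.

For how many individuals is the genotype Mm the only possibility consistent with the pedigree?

Obligate heterozygotes: Marcus is affected so carries M and passed m to Tariq (mm), so Marcus is Mm; Samuel is affected so carries M and received m from Sara (mm), so Samuel is Mm; Clara is affected so carries M and received m from Tariq (mm), so Clara is Mm; Hiro is affected so carries M and received m from Tariq (mm), so Hiro is Mm; Greta is affected so carries M and received m from Tariq (mm), so Greta is Mm; Tamar is affected so carries M and received m from Tariq (mm), so Tamar is Mm.
Every other individual is either homozygous by phenotype or has at least one consistent homozygous assignment, so the count is 6.

6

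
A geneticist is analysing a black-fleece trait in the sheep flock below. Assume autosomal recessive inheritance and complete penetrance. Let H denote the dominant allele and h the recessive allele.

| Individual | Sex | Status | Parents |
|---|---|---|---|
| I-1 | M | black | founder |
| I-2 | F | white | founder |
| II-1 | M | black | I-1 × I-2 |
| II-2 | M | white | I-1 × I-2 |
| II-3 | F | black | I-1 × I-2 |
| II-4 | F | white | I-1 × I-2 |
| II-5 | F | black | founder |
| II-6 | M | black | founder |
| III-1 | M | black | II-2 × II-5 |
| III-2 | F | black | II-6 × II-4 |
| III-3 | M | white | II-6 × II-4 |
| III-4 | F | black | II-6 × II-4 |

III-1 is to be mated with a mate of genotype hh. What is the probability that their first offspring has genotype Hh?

0

III-1 is black, so III-1 is hh.
The cross gives 1 hh, so P(offspring has genotype Hh) = 0.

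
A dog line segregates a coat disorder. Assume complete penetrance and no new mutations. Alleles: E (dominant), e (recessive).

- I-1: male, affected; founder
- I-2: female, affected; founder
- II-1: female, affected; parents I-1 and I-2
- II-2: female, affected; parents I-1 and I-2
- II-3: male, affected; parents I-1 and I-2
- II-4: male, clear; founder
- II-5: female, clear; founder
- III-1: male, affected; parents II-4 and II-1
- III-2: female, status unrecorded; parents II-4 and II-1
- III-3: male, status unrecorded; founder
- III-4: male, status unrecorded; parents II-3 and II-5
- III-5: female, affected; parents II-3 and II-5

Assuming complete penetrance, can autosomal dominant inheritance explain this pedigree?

A consistent assignment under autosomal dominant exists: I-1 EE, I-2 EE, II-1 EE, II-2 EE, II-3 EE, II-4 ee, II-5 ee, III-1 Ee, III-2 Ee, III-3 EE, III-4 Ee, III-5 Ee.
In this assignment every recorded phenotype matches its genotype and every non-founder's genotype is obtainable from its parents' genotypes, so the pedigree is consistent.

Yes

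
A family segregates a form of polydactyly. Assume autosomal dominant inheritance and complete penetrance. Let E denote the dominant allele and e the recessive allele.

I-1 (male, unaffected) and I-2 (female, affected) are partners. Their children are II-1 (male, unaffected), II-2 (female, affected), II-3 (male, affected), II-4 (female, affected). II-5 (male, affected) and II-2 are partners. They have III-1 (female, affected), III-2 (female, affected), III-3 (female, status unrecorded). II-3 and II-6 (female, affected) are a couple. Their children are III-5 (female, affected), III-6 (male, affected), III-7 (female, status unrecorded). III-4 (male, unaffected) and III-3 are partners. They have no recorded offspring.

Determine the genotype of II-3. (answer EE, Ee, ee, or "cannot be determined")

Ee

From phenotype alone, II-3 is EE or Ee.
II-3 is affected so carries E and received e from I-1 (ee), so II-3 is Ee.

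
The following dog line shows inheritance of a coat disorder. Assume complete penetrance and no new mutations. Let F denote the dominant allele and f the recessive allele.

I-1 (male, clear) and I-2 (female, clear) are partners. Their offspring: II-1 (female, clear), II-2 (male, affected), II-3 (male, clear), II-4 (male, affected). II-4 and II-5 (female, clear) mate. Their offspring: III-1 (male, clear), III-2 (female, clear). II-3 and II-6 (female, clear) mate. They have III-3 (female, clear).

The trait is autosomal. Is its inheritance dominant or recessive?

I-1 and I-2 are both clear yet have an affected child II-2. Under dominance, an affected child requires at least one affected parent, so the trait cannot be dominant.

recessive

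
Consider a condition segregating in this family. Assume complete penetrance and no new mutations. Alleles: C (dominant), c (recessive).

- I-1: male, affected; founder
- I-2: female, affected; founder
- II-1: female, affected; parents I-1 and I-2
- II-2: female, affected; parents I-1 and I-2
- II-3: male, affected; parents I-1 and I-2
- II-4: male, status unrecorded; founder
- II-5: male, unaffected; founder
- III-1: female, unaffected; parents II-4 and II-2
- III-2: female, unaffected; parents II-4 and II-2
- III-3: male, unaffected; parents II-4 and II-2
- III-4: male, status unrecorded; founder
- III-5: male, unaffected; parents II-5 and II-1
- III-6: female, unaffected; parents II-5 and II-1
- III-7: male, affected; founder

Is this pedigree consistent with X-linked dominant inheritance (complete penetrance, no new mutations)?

A consistent assignment under X-linked dominant exists: I-1 X^C Y, I-2 X^C X^c, II-1 X^C X^c, II-2 X^C X^c, II-3 X^C Y, II-4 X^c Y, II-5 X^c Y, III-1 X^c X^c, III-2 X^c X^c, III-3 X^c Y, III-4 X^C Y, III-5 X^c Y, III-6 X^c X^c, III-7 X^C Y.
In this assignment every recorded phenotype matches its genotype and every non-founder's genotype is obtainable from its parents' genotypes, so the pedigree is consistent.

Yes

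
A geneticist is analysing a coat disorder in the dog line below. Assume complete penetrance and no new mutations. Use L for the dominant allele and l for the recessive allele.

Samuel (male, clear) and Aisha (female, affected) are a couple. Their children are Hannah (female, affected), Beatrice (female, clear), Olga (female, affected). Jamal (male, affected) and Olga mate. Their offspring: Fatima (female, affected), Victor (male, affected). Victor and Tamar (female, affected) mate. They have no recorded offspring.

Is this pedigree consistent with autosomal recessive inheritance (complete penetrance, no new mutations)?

A consistent assignment under autosomal recessive exists: Samuel Ll, Aisha ll, Hannah ll, Beatrice Ll, Olga ll, Jamal ll, Fatima ll, Victor ll, Tamar ll.
In this assignment every recorded phenotype matches its genotype and every non-founder's genotype is obtainable from its parents' genotypes, so the pedigree is consistent.

Yes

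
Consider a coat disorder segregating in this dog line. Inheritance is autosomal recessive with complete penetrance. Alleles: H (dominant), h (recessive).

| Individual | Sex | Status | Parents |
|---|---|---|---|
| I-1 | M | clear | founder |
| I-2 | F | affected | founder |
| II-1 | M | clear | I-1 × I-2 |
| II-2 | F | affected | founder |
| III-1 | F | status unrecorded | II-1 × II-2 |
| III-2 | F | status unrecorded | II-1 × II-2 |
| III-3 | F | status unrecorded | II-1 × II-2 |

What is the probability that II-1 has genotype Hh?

1

II-1 is clear so carries H and received h from I-2 (hh), so II-1 is Hh, giving P(Hh) = 1.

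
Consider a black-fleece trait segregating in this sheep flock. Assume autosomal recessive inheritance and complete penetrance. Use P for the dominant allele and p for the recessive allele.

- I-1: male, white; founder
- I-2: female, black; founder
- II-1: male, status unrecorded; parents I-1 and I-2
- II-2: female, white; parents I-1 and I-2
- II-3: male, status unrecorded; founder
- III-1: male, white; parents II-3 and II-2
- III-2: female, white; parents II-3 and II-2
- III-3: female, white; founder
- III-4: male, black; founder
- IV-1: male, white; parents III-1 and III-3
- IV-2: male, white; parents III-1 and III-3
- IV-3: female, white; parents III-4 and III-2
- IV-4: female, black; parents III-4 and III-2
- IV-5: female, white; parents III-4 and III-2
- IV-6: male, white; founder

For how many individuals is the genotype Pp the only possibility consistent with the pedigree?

4

Obligate heterozygotes: II-2 is white so carries P and received p from I-2 (pp), so II-2 is Pp; III-2 is white so carries P and passed p to IV-4 (pp), so III-2 is Pp; IV-3 is white so carries P and received p from III-4 (pp), so IV-3 is Pp; IV-5 is white so carries P and received p from III-4 (pp), so IV-5 is Pp.
Every other individual is either homozygous by phenotype or has at least one consistent homozygous assignment, so the count is 4.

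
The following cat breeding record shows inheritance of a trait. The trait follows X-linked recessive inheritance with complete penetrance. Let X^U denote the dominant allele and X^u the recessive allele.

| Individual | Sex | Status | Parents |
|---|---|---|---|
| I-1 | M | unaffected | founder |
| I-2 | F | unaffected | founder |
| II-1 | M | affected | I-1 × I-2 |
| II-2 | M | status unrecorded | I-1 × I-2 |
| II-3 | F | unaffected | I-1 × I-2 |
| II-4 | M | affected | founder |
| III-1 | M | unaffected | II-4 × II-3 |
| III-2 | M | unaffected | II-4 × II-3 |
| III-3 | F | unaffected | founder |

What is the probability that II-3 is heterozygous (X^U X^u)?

1/5

I-1 is unaffected, so I-1 is X^U Y.
I-2 is unaffected so carries U and passed u to II-1 (X^u Y), so I-2 is X^U X^u.
Their cross gives offspring ratios 1/2 X^U X^U : 1/2 X^U X^u. Conditioning on II-3 being unaffected, P(X^U X^u) = 1/2 / 1 = 1/2 before taking II-3's own offspring into account.
II-4 is affected, so II-4 is X^u Y.
Now use II-3's offspring. Probability of each recorded status — unaffected son III-1: 1/2 if II-3 is X^U X^u, 1 if X^U X^U; unaffected son III-2: 1/2 if II-3 is X^U X^u, 1 if X^U X^U.
Bayes: P(X^U X^u) = 1/2·1/4 / (1/2·1/4 + 1/2·1) = 1/5.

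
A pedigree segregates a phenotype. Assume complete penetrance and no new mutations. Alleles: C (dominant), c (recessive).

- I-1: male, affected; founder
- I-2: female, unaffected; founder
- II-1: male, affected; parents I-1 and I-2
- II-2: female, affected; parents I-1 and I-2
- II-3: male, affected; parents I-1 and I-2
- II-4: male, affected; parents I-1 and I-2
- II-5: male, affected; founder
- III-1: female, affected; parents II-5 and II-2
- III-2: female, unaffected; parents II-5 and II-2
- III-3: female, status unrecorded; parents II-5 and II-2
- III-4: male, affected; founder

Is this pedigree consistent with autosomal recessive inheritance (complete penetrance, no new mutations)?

Under autosomal recessive, III-2 (unaffected, female) cannot arise from II-5 (affected) × II-2 (affected).

No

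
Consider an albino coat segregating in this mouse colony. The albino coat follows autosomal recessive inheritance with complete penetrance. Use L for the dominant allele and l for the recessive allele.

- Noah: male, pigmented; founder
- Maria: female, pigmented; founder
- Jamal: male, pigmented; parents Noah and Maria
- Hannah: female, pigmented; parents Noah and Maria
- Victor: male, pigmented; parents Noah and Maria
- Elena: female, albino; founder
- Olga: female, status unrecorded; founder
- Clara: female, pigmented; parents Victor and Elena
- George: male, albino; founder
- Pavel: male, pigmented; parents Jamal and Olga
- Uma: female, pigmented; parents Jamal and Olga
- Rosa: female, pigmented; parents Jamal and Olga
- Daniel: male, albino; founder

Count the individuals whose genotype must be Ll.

1

Obligate heterozygotes: Clara is pigmented so carries L and received l from Elena (ll), so Clara is Ll.
Every other individual is either homozygous by phenotype or has at least one consistent homozygous assignment, so the count is 1.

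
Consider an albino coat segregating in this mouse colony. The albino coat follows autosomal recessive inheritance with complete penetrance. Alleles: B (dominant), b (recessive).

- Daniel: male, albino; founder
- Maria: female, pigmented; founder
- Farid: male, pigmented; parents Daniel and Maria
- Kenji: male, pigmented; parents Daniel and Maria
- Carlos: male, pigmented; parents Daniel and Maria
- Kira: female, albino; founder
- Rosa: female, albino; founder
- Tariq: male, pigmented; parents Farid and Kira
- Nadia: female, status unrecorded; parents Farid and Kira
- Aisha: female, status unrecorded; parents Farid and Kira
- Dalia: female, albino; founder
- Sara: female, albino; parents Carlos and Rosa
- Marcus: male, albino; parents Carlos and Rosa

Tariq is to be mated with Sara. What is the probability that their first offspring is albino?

Tariq is pigmented so carries B and received b from Kira (bb), so Tariq is Bb.
Sara is albino, so Sara is bb.
The cross gives 1/2 Bb : 1/2 bb, so P(offspring is albino) = 1/2.

1/2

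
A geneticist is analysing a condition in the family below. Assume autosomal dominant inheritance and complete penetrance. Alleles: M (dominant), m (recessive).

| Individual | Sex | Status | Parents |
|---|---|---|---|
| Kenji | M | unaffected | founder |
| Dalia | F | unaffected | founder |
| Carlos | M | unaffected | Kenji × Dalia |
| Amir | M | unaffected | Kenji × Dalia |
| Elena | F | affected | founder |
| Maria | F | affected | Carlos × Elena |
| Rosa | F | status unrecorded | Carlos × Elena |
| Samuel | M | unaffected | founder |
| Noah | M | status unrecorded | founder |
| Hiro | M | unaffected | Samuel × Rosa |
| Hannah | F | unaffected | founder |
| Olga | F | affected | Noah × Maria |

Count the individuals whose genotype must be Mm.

Obligate heterozygotes: Maria is affected so carries M and received m from Carlos (mm), so Maria is Mm.
Every other individual is either homozygous by phenotype or has at least one consistent homozygous assignment, so the count is 1.

1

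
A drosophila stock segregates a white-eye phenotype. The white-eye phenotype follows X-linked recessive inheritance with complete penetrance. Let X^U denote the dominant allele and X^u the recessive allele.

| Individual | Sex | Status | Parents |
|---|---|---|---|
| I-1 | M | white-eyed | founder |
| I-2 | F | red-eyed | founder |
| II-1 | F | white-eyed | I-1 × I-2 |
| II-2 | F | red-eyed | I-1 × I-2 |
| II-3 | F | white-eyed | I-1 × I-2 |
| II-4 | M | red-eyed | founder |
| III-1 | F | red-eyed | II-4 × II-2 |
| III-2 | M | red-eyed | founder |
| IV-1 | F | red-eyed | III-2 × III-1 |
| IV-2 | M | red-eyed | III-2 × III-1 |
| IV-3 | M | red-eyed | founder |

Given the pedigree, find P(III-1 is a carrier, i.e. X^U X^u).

II-4 is red-eyed, so II-4 is X^U Y.
II-2 is red-eyed so carries U and received u from I-1 (X^u Y), so II-2 is X^U X^u.
Their cross gives offspring ratios 1/2 X^U X^U : 1/2 X^U X^u. Conditioning on III-1 being red-eyed, P(X^U X^u) = 1/2 / 1 = 1/2 before taking III-1's own offspring into account.
III-2 is red-eyed, so III-2 is X^U Y.
Now use III-1's offspring. Probability of each recorded status — red-eyed son IV-2: 1/2 if III-1 is X^U X^u, 1 if X^U X^U. (IV-1: equally likely either way, so uninformative.)
Bayes: P(X^U X^u) = 1/2·1/2 / (1/2·1/2 + 1/2·1) = 1/3.

1/3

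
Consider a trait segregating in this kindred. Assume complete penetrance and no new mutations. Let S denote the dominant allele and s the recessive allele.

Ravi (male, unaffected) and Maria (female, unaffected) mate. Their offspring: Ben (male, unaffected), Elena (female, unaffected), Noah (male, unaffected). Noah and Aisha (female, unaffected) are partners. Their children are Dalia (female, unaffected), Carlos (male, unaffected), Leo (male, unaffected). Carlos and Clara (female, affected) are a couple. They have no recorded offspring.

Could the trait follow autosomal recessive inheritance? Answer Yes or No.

Yes

A consistent assignment under autosomal recessive exists: Ravi SS, Maria SS, Ben SS, Elena SS, Noah SS, Aisha SS, Dalia SS, Carlos SS, Leo SS, Clara ss.
In this assignment every recorded phenotype matches its genotype and every non-founder's genotype is obtainable from its parents' genotypes, so the pedigree is consistent.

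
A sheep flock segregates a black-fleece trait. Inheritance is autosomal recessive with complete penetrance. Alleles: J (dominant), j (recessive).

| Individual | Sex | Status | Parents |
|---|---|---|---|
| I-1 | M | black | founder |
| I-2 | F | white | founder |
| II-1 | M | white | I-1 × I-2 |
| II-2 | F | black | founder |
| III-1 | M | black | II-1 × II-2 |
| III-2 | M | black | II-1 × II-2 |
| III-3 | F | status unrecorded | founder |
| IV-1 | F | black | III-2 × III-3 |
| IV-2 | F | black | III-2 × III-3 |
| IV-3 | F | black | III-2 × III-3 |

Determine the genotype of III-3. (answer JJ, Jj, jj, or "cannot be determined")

cannot be determined

III-3's phenotype is unrecorded, and no parent or child forces a single allele at both positions; consistent genotype assignments exist with III-3 as Jj or jj.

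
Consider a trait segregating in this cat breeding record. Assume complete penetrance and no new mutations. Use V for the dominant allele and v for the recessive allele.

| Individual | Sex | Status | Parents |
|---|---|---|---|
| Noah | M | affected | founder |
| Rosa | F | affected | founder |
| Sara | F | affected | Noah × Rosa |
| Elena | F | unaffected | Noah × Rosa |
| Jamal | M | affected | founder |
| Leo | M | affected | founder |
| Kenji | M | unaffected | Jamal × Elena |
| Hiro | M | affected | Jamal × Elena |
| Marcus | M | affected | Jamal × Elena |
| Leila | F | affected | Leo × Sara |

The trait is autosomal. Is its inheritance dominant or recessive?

dominant

Noah and Rosa are both affected yet have an unaffected child Elena. Under a recessive model two affected parents are homozygous and every child would be affected, so the trait cannot be recessive.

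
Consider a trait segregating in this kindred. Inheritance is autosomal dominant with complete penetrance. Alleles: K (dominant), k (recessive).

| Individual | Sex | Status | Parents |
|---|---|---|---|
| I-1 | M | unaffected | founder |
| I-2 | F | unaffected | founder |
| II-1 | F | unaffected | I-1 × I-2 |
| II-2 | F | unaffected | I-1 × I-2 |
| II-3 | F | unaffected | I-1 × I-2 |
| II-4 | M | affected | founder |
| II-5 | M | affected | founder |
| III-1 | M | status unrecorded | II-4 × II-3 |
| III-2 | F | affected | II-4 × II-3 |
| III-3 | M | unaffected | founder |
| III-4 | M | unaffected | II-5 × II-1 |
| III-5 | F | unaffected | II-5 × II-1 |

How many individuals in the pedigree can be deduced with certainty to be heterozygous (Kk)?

2

Obligate heterozygotes: II-5 is affected so carries K and passed k to III-4 (kk), so II-5 is Kk; III-2 is affected so carries K and received k from II-3 (kk), so III-2 is Kk.
Every other individual is either homozygous by phenotype or has at least one consistent homozygous assignment, so the count is 2.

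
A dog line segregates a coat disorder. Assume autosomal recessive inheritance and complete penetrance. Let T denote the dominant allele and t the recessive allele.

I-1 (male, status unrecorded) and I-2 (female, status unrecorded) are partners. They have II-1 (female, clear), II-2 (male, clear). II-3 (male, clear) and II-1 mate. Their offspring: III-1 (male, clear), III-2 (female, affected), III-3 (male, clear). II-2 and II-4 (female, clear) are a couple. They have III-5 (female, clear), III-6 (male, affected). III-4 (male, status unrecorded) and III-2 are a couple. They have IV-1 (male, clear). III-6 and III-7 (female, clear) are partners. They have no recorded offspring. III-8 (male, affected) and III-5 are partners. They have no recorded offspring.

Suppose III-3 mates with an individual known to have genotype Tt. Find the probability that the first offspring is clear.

II-3 is clear so carries T and passed t to III-2 (tt), so II-3 is Tt.
II-1 is clear so carries T and passed t to III-2 (tt), so II-1 is Tt.
III-3 is a clear offspring of II-3 (Tt) × II-1 (Tt), whose cross gives 1/4 TT : 1/2 Tt : 1/4 tt; conditioning on being clear, III-3 is TT with probability 1/3, Tt with probability 2/3.
Summing over parental genotype combinations, P(offspring is clear) = 1/3·1 + 2/3·3/4 = 5/6.

5/6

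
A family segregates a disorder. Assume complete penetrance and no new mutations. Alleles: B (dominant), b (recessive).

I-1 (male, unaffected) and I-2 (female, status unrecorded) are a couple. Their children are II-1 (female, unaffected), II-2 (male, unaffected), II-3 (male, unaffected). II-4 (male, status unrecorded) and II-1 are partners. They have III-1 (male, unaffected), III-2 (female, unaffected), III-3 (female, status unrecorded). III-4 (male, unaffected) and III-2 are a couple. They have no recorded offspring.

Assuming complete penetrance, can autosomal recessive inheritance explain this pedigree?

Yes

A consistent assignment under autosomal recessive exists: I-1 BB, I-2 BB, II-1 BB, II-2 BB, II-3 BB, II-4 BB, III-1 BB, III-2 BB, III-3 BB, III-4 BB.
In this assignment every recorded phenotype matches its genotype and every non-founder's genotype is obtainable from its parents' genotypes, so the pedigree is consistent.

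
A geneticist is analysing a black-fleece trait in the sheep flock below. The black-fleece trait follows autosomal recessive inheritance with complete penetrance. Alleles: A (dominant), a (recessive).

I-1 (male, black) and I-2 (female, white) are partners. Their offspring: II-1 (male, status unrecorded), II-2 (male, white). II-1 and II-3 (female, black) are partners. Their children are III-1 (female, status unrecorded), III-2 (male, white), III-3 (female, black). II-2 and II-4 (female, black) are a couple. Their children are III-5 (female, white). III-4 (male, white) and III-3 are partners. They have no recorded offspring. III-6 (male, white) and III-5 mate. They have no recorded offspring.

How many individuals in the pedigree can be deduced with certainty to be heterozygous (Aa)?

Obligate heterozygotes: II-1 passed A to III-2 (Aa, whose a came from II-3) and received a from I-1 (aa), so II-1 is Aa; II-2 is white so carries A and received a from I-1 (aa), so II-2 is Aa; III-2 is white so carries A and received a from II-3 (aa), so III-2 is Aa; III-5 is white so carries A and received a from II-4 (aa), so III-5 is Aa.
Every other individual is either homozygous by phenotype or has at least one consistent homozygous assignment, so the count is 4.

4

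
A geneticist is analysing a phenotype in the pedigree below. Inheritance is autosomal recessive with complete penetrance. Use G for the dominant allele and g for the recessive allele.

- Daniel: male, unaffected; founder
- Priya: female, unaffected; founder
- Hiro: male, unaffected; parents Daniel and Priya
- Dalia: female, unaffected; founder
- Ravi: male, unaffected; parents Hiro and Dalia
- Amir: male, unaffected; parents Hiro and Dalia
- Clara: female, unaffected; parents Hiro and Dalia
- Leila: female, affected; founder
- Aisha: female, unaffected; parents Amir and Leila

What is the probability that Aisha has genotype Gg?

1

Aisha is unaffected so carries G and received g from Leila (gg), so Aisha is Gg, giving P(Gg) = 1.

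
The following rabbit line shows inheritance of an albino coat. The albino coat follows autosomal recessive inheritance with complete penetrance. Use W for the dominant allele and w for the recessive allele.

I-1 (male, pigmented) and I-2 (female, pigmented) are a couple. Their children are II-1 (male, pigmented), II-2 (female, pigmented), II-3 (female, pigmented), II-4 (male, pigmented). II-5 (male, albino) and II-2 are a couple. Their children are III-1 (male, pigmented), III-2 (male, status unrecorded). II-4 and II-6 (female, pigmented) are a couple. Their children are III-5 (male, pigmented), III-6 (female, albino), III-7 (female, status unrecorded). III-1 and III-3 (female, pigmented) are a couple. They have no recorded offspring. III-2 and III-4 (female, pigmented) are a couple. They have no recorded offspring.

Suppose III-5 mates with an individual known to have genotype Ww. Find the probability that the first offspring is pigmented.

II-4 is pigmented so carries W and passed w to III-6 (ww), so II-4 is Ww.
II-6 is pigmented so carries W and passed w to III-6 (ww), so II-6 is Ww.
III-5 is a pigmented offspring of II-4 (Ww) × II-6 (Ww), whose cross gives 1/4 WW : 1/2 Ww : 1/4 ww; conditioning on being pigmented, III-5 is WW with probability 1/3, Ww with probability 2/3.
Summing over parental genotype combinations, P(offspring is pigmented) = 1/3·1 + 2/3·3/4 = 5/6.

5/6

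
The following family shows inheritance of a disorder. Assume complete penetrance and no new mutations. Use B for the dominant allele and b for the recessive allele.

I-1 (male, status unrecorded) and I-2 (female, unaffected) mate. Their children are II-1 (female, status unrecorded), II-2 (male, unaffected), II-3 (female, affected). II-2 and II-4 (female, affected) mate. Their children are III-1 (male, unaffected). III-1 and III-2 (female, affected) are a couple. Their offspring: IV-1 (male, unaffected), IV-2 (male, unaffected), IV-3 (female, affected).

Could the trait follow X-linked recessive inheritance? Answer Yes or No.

Under X-linked recessive, III-1 (unaffected, male) cannot arise from II-2 (unaffected) × II-4 (affected).

No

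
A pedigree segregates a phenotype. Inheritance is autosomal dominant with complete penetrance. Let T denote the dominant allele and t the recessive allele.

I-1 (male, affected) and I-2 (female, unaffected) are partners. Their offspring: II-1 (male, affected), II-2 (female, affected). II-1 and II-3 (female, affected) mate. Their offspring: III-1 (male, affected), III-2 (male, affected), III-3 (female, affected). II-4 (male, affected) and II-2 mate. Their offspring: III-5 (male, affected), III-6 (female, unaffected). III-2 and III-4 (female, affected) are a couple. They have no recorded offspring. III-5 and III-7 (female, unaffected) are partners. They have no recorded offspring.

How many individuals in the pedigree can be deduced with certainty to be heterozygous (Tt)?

Obligate heterozygotes: II-1 is affected so carries T and received t from I-2 (tt), so II-1 is Tt; II-2 is affected so carries T and received t from I-2 (tt), so II-2 is Tt; II-4 is affected so carries T and passed t to III-6 (tt), so II-4 is Tt.
Every other individual is either homozygous by phenotype or has at least one consistent homozygous assignment, so the count is 3.

3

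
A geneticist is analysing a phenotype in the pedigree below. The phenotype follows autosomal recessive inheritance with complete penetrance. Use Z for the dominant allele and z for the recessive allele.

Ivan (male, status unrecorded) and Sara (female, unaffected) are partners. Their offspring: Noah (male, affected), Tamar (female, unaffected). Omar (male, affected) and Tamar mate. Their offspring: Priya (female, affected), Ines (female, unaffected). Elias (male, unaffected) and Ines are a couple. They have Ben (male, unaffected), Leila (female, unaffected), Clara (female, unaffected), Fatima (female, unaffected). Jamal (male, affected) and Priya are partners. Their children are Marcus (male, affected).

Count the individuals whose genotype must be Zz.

Obligate heterozygotes: Sara is unaffected so carries Z and passed z to Noah (zz), so Sara is Zz; Tamar is unaffected so carries Z and passed z to Priya (zz), so Tamar is Zz; Ines is unaffected so carries Z and received z from Omar (zz), so Ines is Zz.
Every other individual is either homozygous by phenotype or has at least one consistent homozygous assignment, so the count is 3.

3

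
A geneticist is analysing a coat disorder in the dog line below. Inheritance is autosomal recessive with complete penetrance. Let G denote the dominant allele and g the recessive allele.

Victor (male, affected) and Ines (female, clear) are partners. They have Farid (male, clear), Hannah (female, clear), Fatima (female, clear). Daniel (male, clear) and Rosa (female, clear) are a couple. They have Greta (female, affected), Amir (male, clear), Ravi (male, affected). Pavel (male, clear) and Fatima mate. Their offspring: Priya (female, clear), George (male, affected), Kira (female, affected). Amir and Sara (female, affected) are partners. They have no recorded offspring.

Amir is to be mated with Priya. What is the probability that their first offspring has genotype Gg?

4/9

Daniel is clear so carries G and passed g to Greta (gg), so Daniel is Gg.
Rosa is clear so carries G and passed g to Greta (gg), so Rosa is Gg.
Amir is a clear offspring of Daniel (Gg) × Rosa (Gg), whose cross gives 1/4 GG : 1/2 Gg : 1/4 gg; conditioning on being clear, Amir is GG with probability 1/3, Gg with probability 2/3.
Pavel is clear so carries G and passed g to George (gg), so Pavel is Gg.
Fatima is clear so carries G and received g from Victor (gg), so Fatima is Gg.
Priya is a clear offspring of Pavel (Gg) × Fatima (Gg), whose cross gives 1/4 GG : 1/2 Gg : 1/4 gg; conditioning on being clear, Priya is GG with probability 1/3, Gg with probability 2/3.
Summing over parental genotype combinations, P(offspring has genotype Gg) = 2/9·1/2 + 2/9·1/2 + 4/9·1/2 = 4/9.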